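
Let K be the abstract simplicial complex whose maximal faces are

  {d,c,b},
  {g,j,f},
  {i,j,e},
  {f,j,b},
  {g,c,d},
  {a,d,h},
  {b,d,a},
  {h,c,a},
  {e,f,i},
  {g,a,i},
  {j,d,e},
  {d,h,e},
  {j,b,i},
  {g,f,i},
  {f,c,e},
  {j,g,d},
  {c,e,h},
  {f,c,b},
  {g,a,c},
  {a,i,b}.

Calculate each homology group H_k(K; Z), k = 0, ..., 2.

Take the total order a < b < c < d < e < f < g < h < i < j on the vertex set. Then K (dimension 2) consists of the simplices:

  0-simplices (10): a, b, c, d, e, f, g, h, i, j
  1-simplices (30): ab, ac, ad, ag, ah, ai, bc, bd, bf, bi, bj, cd, ce, cf, cg, ch, de, dg, dh, dj, ef, eh, ei, ej, fg, fi, fj, gi, gj, ij
  2-simplices (20): abd, abi, acg, ach, adh, agi, bcd, bcf, bfj, bij, cdg, cef, ceh, deh, dej, dgj, efi, eij, fgi, fgj

Hence C_0 ≅ Z^10, C_1 ≅ Z^30, C_2 ≅ Z^20.

∂_1: C_1 → C_0 is given by ∂[p,q] = [q] − [p]. For instance
  ∂ef = f − e.
As a 10×30 matrix over Z this has rank 9, with invariant factors (1,1,1,1,1,1,1,1,1).

The boundary map ∂_2: C_2 → C_1 maps a triangle to the signed sum of its edges. For instance
  ∂efi = fi − ei + ef,
  ∂agi = gi − ai + ag.
The 30×20 boundary matrix has rank 20 and Smith normal form diag(1,1,1,1,1,1,1,1,1,1,1,1,1,1,1,1,1,1,1,2).

Reading off H_k = ker ∂_k / im ∂_{k+1}:

  H_0: rank C_0 − rank ∂_1 = 10 − 9 = 1, and the invariant factors of ∂_1 are all 1, so H_0 ≅ Z.
  H_1: rank ker ∂_1 − rank ∂_2 = (30 − 9) − 20 = 1, and ∂_2 has invariant factor 2 > 1, so H_1 ≅ Z × Z/2.
  H_2: rank ker ∂_2 − rank ∂_3 = (20 − 20) − 0 = 0, and there is no ∂_3, so H_2 ≅ 0.

H_0 = Z,  H_1 = Z × Z/2,  H_2 = 0.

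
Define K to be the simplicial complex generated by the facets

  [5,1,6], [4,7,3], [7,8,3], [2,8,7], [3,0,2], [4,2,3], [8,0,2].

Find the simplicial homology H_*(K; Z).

H_0 ≅ Z^2,  H_1 ≅ Z,  H_2 = 0.

Take the total order 0 < 1 < 2 < 3 < 4 < 5 < 6 < 7 < 8 on the vertex set. Then K (dimension 2) consists of the simplices:

  0-simplices (9): [0], [1], [2], [3], [4], [5], [6], [7], [8]
  1-simplices (15): [0,2], [0,3], [0,8], [1,5], [1,6], [2,3], [2,4], [2,7], [2,8], [3,4], [3,7], [3,8], [4,7], [5,6], [7,8]
  2-simplices (7): [0,2,3], [0,2,8], [1,5,6], [2,3,4], [2,7,8], [3,4,7], [3,7,8]

giving chain groups C_0 ≅ Z^9, C_1 ≅ Z^15, C_2 ≅ Z^7.

The boundary map ∂_1: C_1 → C_0 is given by ∂[p,q] = [q] − [p]. For instance
  ∂[2,4] = [4] − [2].
The resulting 9×15 matrix has rank 7, and its Smith normal form has invariant factors (1,1,1,1,1,1,1).

The boundary map ∂_2: C_2 → C_1 maps a triangle to the signed sum of its edges. For instance
  ∂[2,7,8] = [7,8] − [2,8] + [2,7],
  ∂[0,2,3] = [2,3] − [0,3] + [0,2].
The resulting 15×7 matrix has rank 7, and its Smith normal form has invariant factors (1,1,1,1,1,1,1).

Computing H_k = (kernel of ∂_k) / (image of ∂_{k+1}):

  H_0: rank C_0 − rank ∂_1 = 9 − 7 = 2, and the invariant factors of ∂_1 are all 1, so H_0 ≅ Z^2.
  H_1: rank ker ∂_1 − rank ∂_2 = (15 − 7) − 7 = 1, and the invariant factors of ∂_2 are all 1, so H_1 ≅ Z.
  H_2: rank ker ∂_2 − rank ∂_3 = (7 − 7) − 0 = 0, and there is no ∂_3, so H_2 ≅ 0.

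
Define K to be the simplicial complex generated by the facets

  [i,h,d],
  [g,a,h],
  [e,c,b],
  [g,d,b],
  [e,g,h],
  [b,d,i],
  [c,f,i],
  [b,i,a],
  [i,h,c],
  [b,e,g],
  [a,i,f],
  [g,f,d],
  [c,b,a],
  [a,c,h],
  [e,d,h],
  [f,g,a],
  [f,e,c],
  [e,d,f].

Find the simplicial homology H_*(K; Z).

Fix the vertex order a < b < c < d < e < f < g < h < i and write every simplex with vertices in increasing order. Then dim K = 2 and the simplices of K are:

  0-simplices (9): a, b, c, d, e, f, g, h, i
  1-simplices (27): ab, ac, af, ag, ah, ai, bc, bd, be, bg, bi, ce, cf, ch, ci, de, df, dg, dh, di, ef, eg, eh, fg, fi, gh, hi
  2-simplices (18): abc, abi, ach, afg, afi, agh, bce, bdg, bdi, beg, cef, cfi, chi, def, deh, dfg, dhi, egh

Hence C_0 ≅ Z^9, C_1 ≅ Z^27, C_2 ≅ Z^18.

∂_1: C_1 → C_0 maps an edge to its endpoints' difference, ∂[p,q] = q − p. For instance
  ∂dg = g − d.
This gives a 9×27 integer matrix of rank 8; reducing to Smith normal form yields diagonal entries (1,1,1,1,1,1,1,1).

The boundary map ∂_2: C_2 → C_1 acts by ∂[p,q,r] = [q,r] − [p,r] + [p,q]. For instance
  ∂bdg = dg − bg + bd,
  ∂bdi = di − bi + bd.
This gives a 27×18 integer matrix of rank 18; reducing to Smith normal form yields diagonal entries (1,1,1,1,1,1,1,1,1,1,1,1,1,1,1,1,1,2).

From H_k ≅ ker(∂_k) / im(∂_{k+1}) we obtain:

  H_0: rank C_0 − rank ∂_1 = 9 − 8 = 1, and the invariant factors of ∂_1 are all 1, so H_0 ≅ Z.
  H_1: rank ker ∂_1 − rank ∂_2 = (27 − 8) − 18 = 1, and ∂_2 has invariant factor 2 > 1, so H_1 ≅ Z × Z/2.
  H_2: rank ker ∂_2 − rank ∂_3 = (18 − 18) − 0 = 0, and there is no ∂_3, so H_2 ≅ 0.

H_0 ≅ Z,  H_1 ≅ Z × Z/2,  H_2 = 0.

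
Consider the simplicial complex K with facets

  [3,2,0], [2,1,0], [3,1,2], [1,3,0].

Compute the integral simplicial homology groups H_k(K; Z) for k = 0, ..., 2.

H_0 ≅ Z,  H_1 = 0,  H_2 ≅ Z.

K has 4 vertices, 6 edges, 4 triangles.
rank ∂_0 = 0, rank ∂_1 = 3 ⇒ b_0 = 4 − 0 − 3 = 1; all invariant factors of ∂_1 are 1 so no torsion. So H_0 ≅ Z.
rank ∂_1 = 3, rank ∂_2 = 3 ⇒ b_1 = 6 − 3 − 3 = 0; all invariant factors of ∂_2 are 1 so no torsion. So H_1 ≅ 0.
rank ∂_2 = 3, rank ∂_3 = 0 ⇒ b_2 = 4 − 3 − 0 = 1. So H_2 ≅ Z.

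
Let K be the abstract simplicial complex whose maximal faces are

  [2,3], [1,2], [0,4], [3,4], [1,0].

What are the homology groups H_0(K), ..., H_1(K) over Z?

Order the vertices as 0 < 1 < 2 < 3 < 4. Listing each simplex with vertices in this order, K has dimension 1 with simplices:

  0-simplices (5): [0], [1], [2], [3], [4]
  1-simplices (5): [0,1], [0,4], [1,2], [2,3], [3,4]

giving chain groups C_0 ≅ Z^5, C_1 ≅ Z^5.

∂_1: C_1 → C_0 maps an edge to its endpoints' difference, ∂[p,q] = q − p. For instance
  ∂[2,3] = [3] − [2].
This gives a 5×5 integer matrix of rank 4; reducing to Smith normal form yields diagonal entries (1,1,1,1).

From H_k ≅ ker(∂_k) / im(∂_{k+1}) we obtain:

  H_0: rank C_0 − rank ∂_1 = 5 − 4 = 1, and the invariant factors of ∂_1 are all 1, so H_0 = Z.
  H_1: rank ker ∂_1 − rank ∂_2 = (5 − 4) − 0 = 1, and there is no ∂_2, so H_1 = Z.

H_0 ≅ Z,  H_1 ≅ Z.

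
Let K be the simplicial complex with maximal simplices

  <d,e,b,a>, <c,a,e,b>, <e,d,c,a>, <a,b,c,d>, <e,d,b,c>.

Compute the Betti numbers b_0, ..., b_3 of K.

Fix the vertex order a < b < c < d < e and write every simplex with vertices in increasing order. Then dim K = 3 and the simplices of K are:

  0-simplices (5): a, b, c, d, e
  1-simplices (10): ab, ac, ad, ae, bc, bd, be, cd, ce, de
  2-simplices (10): abc, abd, abe, acd, ace, ade, bcd, bce, bde, cde
  3-simplices (5): abcd, abce, abde, acde, bcde

Hence C_0 ≅ Z^5, C_1 ≅ Z^10, C_2 ≅ Z^10, C_3 ≅ Z^5.

∂_1: C_1 → C_0 is given by ∂[p,q] = [q] − [p]. For instance
  ∂ae = e − a.
As a 5×10 matrix over Z this has rank 4, with invariant factors (1,1,1,1).

Boundary ∂_2: C_2 → C_1 sends each 2-simplex [p,q,r] to [q,r] − [p,r] + [p,q]. For instance
  ∂abe = be − ae + ab,
  ∂acd = cd − ad + ac.
This gives a 10×10 integer matrix of rank 6; reducing to Smith normal form yields diagonal entries (1,1,1,1,1,1).

∂_3: C_3 → C_2 sends each 3-simplex σ to the alternating sum Σ_i (−1)^i (σ with its i-th vertex removed). For instance
  ∂acde = cde − ade + ace − acd,
  ∂abde = bde − ade + abe − abd.
This gives a 10×5 integer matrix of rank 4; reducing to Smith normal form yields diagonal entries (1,1,1,1).

Computing H_k = (kernel of ∂_k) / (image of ∂_{k+1}):

  H_0: rank C_0 − rank ∂_1 = 5 − 4 = 1, and the invariant factors of ∂_1 are all 1, so H_0 = Z.
  H_1: rank ker ∂_1 − rank ∂_2 = (10 − 4) − 6 = 0, and the invariant factors of ∂_2 are all 1, so H_1 = 0.
  H_2: rank ker ∂_2 − rank ∂_3 = (10 − 6) − 4 = 0, and the invariant factors of ∂_3 are all 1, so H_2 = 0.
  H_3: rank ker ∂_3 − rank ∂_4 = (5 − 4) − 0 = 1, and there is no ∂_4, so H_3 = Z.

Hence the Betti numbers are b_0 = 1, b_1 = 0, b_2 = 0, b_3 = 1.

b_0 = 1, b_1 = 0, b_2 = 0, b_3 = 1.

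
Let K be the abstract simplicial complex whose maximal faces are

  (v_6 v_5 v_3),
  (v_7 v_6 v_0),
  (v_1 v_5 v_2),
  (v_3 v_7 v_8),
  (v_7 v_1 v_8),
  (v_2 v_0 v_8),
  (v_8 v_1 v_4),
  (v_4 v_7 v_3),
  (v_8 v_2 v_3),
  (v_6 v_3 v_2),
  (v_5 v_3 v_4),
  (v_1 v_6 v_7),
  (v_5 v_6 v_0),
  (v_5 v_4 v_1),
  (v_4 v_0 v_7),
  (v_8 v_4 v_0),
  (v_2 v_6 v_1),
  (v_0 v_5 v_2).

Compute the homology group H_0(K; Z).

H_0 = Z.

Order the vertices as v_0 < v_1 < v_2 < v_3 < v_4 < v_5 < v_6 < v_7 < v_8. Listing each simplex with vertices in this order, K has dimension 2 with simplices:

  0-simplices (9): [v_0], [v_1], [v_2], [v_3], [v_4], [v_5], [v_6], [v_7], [v_8]
  1-simplices (27): (27 of them)
  2-simplices (18): (18 of them)

so the chain groups are C_0 ≅ Z^9, C_1 ≅ Z^27, C_2 ≅ Z^18.

∂_1: C_1 → C_0 maps an edge to its endpoints' difference, ∂[p,q] = q − p. For instance
  ∂[v_4,v_8] = [v_8] − [v_4].
The 9×27 boundary matrix has rank 8 and Smith normal form diag(1,1,1,1,1,1,1,1).

The boundary map ∂_2: C_2 → C_1 sends each 2-simplex [p,q,r] to [q,r] − [p,r] + [p,q]. For instance
  ∂[v_2,v_3,v_8] = [v_3,v_8] − [v_2,v_8] + [v_2,v_3],
  ∂[v_3,v_4,v_7] = [v_4,v_7] − [v_3,v_7] + [v_3,v_4].
As a 27×18 matrix over Z this has rank 18, with invariant factors (1,1,1,1,1,1,1,1,1,1,1,1,1,1,1,1,1,2).

From H_k ≅ ker(∂_k) / im(∂_{k+1}) we obtain:

  H_0: rank C_0 − rank ∂_1 = 9 − 8 = 1, and the invariant factors of ∂_1 are all 1, so H_0 ≅ Z.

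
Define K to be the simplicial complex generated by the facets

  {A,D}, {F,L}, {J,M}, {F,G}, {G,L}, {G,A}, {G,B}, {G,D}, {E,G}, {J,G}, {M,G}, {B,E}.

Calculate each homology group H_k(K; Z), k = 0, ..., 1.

H_0 ≅ Z,  H_1 ≅ Z^4.

Order the vertices as A < B < D < E < F < G < J < L < M. Listing each simplex with vertices in this order, K has dimension 1 with simplices:

  0-simplices (9): A, B, D, E, F, G, J, L, M
  1-simplices (12): AD, AG, BE, BG, DG, EG, FG, FL, GJ, GL, GM, JM

giving chain groups C_0 ≅ Z^9, C_1 ≅ Z^12.

∂_1: C_1 → C_0 is given by ∂[p,q] = [q] − [p].
The 9×12 boundary matrix has rank 8 and Smith normal form diag(1,1,1,1,1,1,1,1).

Reading off H_k = ker ∂_k / im ∂_{k+1}:

  H_0: rank C_0 − rank ∂_1 = 9 − 8 = 1, and the invariant factors of ∂_1 are all 1, so H_0 ≅ Z.
  H_1: rank ker ∂_1 − rank ∂_2 = (12 − 8) − 0 = 4, and there is no ∂_2, so H_1 ≅ Z^4.

(K is a triangulation of a wedge of 4 circles.)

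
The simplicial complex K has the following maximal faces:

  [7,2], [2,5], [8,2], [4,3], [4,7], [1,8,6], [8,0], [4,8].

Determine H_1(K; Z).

Order the vertices as 0 < 1 < 2 < 3 < 4 < 5 < 6 < 7 < 8. Listing each simplex with vertices in this order, K has dimension 2 with simplices:

  0-simplices (9): [0], [1], [2], [3], [4], [5], [6], [7], [8]
  1-simplices (10): [0,8], [1,6], [1,8], [2,5], [2,7], [2,8], [3,4], [4,7], [4,8], [6,8]
  2-simplices (1): [1,6,8]

so the chain groups are C_0 ≅ Z^9, C_1 ≅ Z^10, C_2 ≅ Z^1.

Boundary ∂_1: C_1 → C_0 is given by ∂[p,q] = [q] − [p].
The resulting 9×10 matrix has rank 8, and its Smith normal form has invariant factors (1,1,1,1,1,1,1,1).

The boundary map ∂_2: C_2 → C_1 sends each 2-simplex [p,q,r] to [q,r] − [p,r] + [p,q]. For instance
  ∂[1,6,8] = [6,8] − [1,8] + [1,6].
The 10×1 boundary matrix has rank 1 and Smith normal form diag(1).

Reading off H_k = ker ∂_k / im ∂_{k+1}:

  H_1: rank ker ∂_1 − rank ∂_2 = (10 − 8) − 1 = 1, and the invariant factors of ∂_2 are all 1, so H_1 ≅ Z.

H_1 ≅ Z.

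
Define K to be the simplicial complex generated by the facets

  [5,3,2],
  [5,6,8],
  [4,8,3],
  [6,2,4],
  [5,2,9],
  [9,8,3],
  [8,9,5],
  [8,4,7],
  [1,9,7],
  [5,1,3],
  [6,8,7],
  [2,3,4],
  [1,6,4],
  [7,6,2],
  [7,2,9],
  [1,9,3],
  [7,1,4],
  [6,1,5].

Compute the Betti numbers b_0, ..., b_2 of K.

b_0 = 1, b_1 = 1, b_2 = 0.

Fix the vertex order 1 < 2 < 3 < 4 < 5 < 6 < 7 < 8 < 9 and write every simplex with vertices in increasing order. Then dim K = 2 and the simplices of K are:

  0-simplices (9): [1], [2], [3], [4], [5], [6], [7], [8], [9]
  1-simplices (27): (27 of them)
  2-simplices (18): [1,3,5], [1,3,9], [1,4,6], [1,4,7], [1,5,6], [1,7,9], [2,3,4], [2,3,5], [2,4,6], [2,5,9], [2,6,7], [2,7,9], [3,4,8], [3,8,9], [4,7,8], [5,6,8], [5,8,9], [6,7,8]

so the chain groups are C_0 ≅ Z^9, C_1 ≅ Z^27, C_2 ≅ Z^18.

Boundary ∂_1: C_1 → C_0 sends each edge [p,q] (with p < q) to q − p. For instance
  ∂[1,6] = [6] − [1].
This gives a 9×27 integer matrix of rank 8; reducing to Smith normal form yields diagonal entries (1,1,1,1,1,1,1,1).

The boundary map ∂_2: C_2 → C_1 acts by ∂[p,q,r] = [q,r] − [p,r] + [p,q]. For instance
  ∂[6,7,8] = [7,8] − [6,8] + [6,7],
  ∂[1,4,7] = [4,7] − [1,7] + [1,4].
This gives a 27×18 integer matrix of rank 18; reducing to Smith normal form yields diagonal entries (1,1,1,1,1,1,1,1,1,1,1,1,1,1,1,1,1,2).

From H_k ≅ ker(∂_k) / im(∂_{k+1}) we obtain:

  H_0: rank C_0 − rank ∂_1 = 9 − 8 = 1, and the invariant factors of ∂_1 are all 1, so H_0 ≅ Z.
  H_1: rank ker ∂_1 − rank ∂_2 = (27 − 8) − 18 = 1, and ∂_2 has invariant factor 2 > 1, so H_1 ≅ Z ⊕ Z/2Z.
  H_2: rank ker ∂_2 − rank ∂_3 = (18 − 18) − 0 = 0, and there is no ∂_3, so H_2 ≅ 0.

Hence the Betti numbers are b_0 = 1, b_1 = 1, b_2 = 0.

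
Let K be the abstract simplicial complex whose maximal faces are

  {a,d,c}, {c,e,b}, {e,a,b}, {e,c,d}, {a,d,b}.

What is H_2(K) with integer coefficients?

Take the total order a < b < c < d < e on the vertex set. Then K (dimension 2) consists of the simplices:

  0-simplices (5): a, b, c, d, e
  1-simplices (10): ab, ac, ad, ae, bc, bd, be, cd, ce, de
  2-simplices (5): abd, abe, acd, bce, cde

giving chain groups C_0 ≅ Z^5, C_1 ≅ Z^10, C_2 ≅ Z^5.

The boundary map ∂_1: C_1 → C_0 is given by ∂[p,q] = [q] − [p]. For instance
  ∂cd = d − c.
As a 5×10 matrix over Z this has rank 4, with invariant factors (1,1,1,1).

Boundary ∂_2: C_2 → C_1 maps a triangle to the signed sum of its edges. For instance
  ∂acd = cd − ad + ac,
  ∂cde = de − ce + cd.
The resulting 10×5 matrix has rank 5, and its Smith normal form has invariant factors (1,1,1,1,1).

From H_k ≅ ker(∂_k) / im(∂_{k+1}) we obtain:

  H_2: rank ker ∂_2 − rank ∂_3 = (5 − 5) − 0 = 0, and there is no ∂_3, so H_2 ≅ 0.

H_2 = 0.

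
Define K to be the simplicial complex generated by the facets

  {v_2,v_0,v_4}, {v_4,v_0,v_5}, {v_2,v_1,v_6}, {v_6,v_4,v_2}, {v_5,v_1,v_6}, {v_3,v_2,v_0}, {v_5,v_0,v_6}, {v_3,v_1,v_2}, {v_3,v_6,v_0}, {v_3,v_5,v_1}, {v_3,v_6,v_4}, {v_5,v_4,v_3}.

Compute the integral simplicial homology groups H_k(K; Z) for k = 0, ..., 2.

Fix the vertex order v_0 < v_1 < v_2 < v_3 < v_4 < v_5 < v_6 and write every simplex with vertices in increasing order. Then dim K = 2 and the simplices of K are:

  0-simplices (7): [v_0], [v_1], [v_2], [v_3], [v_4], [v_5], [v_6]
  1-simplices (18): (18 of them)
  2-simplices (12): (12 of them)

Hence C_0 ≅ Z^7, C_1 ≅ Z^18, C_2 ≅ Z^12.

Boundary ∂_1: C_1 → C_0 sends each edge [p,q] (with p < q) to q − p. For instance
  ∂[v_0,v_2] = [v_2] − [v_0].
The resulting 7×18 matrix has rank 6, and its Smith normal form has invariant factors (1,1,1,1,1,1).

The boundary map ∂_2: C_2 → C_1 maps a triangle to the signed sum of its edges. For instance
  ∂[v_0,v_3,v_6] = [v_3,v_6] − [v_0,v_6] + [v_0,v_3],
  ∂[v_1,v_5,v_6] = [v_5,v_6] − [v_1,v_6] + [v_1,v_5].
The 18×12 boundary matrix has rank 12 and Smith normal form diag(1,1,1,1,1,1,1,1,1,1,1,2).

From H_k ≅ ker(∂_k) / im(∂_{k+1}) we obtain:

  H_0: rank C_0 − rank ∂_1 = 7 − 6 = 1, and the invariant factors of ∂_1 are all 1, so H_0 ≅ Z.
  H_1: rank ker ∂_1 − rank ∂_2 = (18 − 6) − 12 = 0, and ∂_2 has invariant factor 2 > 1, so H_1 ≅ Z/2.
  H_2: rank ker ∂_2 − rank ∂_3 = (12 − 12) − 0 = 0, and there is no ∂_3, so H_2 ≅ 0.

H_0 = Z,  H_1 = Z/2,  H_2 = 0.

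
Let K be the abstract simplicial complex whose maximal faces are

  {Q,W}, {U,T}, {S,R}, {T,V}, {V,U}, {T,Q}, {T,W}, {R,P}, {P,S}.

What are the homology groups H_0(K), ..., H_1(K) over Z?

We work with the vertex ordering P < Q < R < S < T < U < V < W. The simplices of K, each written with vertices in increasing order, are:

  0-simplices (8): P, Q, R, S, T, U, V, W
  1-simplices (9): PR, PS, QT, QW, RS, TU, TV, TW, UV

Hence C_0 ≅ Z^8, C_1 ≅ Z^9.

The boundary map ∂_1: C_1 → C_0 is given by ∂[p,q] = [q] − [p]. For instance
  ∂QT = T − Q.
The resulting 8×9 matrix has rank 6, and its Smith normal form has invariant factors (1,1,1,1,1,1).

Now H_k = ker ∂_k / im ∂_{k+1}, so:

  H_0: rank C_0 − rank ∂_1 = 8 − 6 = 2, and the invariant factors of ∂_1 are all 1, so H_0 = Z^2.
  H_1: rank ker ∂_1 − rank ∂_2 = (9 − 6) − 0 = 3, and there is no ∂_2, so H_1 = Z^3.

As a check, the Euler characteristic is 8 − 9 = -1, which agrees with 2 − 3 = -1.

H_0 ≅ Z^2,  H_1 ≅ Z^3.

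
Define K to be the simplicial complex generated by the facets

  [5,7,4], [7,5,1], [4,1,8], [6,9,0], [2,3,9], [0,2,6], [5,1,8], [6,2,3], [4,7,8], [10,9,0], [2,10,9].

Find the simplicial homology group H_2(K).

H_2 = 0.

Order the vertices as 0 < 1 < 2 < 3 < 4 < 5 < 6 < 7 < 8 < 9 < 10. Listing each simplex with vertices in this order, K has dimension 2 with simplices:

  0-simplices (11): [0], [1], [2], [3], [4], [5], [6], [7], [8], [9], [10]
  1-simplices (22): [0,2], [0,6], [0,9], [0,10], [1,4], [1,5], [1,7], [1,8], [2,3], [2,6], [2,9], [2,10], [3,6], [3,9], [4,5], [4,7], [4,8], [5,7], [5,8], [6,9], [7,8], [9,10]
  2-simplices (11): [0,2,6], [0,6,9], [0,9,10], [1,4,8], [1,5,7], [1,5,8], [2,3,6], [2,3,9], [2,9,10], [4,5,7], [4,7,8]

so the chain groups are C_0 ≅ Z^11, C_1 ≅ Z^22, C_2 ≅ Z^11.

Boundary ∂_1: C_1 → C_0 sends each edge [p,q] (with p < q) to q − p.
The resulting 11×22 matrix has rank 9, and its Smith normal form has invariant factors (1,1,1,1,1,1,1,1,1).

∂_2: C_2 → C_1 acts by ∂[p,q,r] = [q,r] − [p,r] + [p,q]. For instance
  ∂[1,4,8] = [4,8] − [1,8] + [1,4],
  ∂[1,5,8] = [5,8] − [1,8] + [1,5].
The resulting 22×11 matrix has rank 11, and its Smith normal form has invariant factors (1,1,1,1,1,1,1,1,1,1,1).

From H_k ≅ ker(∂_k) / im(∂_{k+1}) we obtain:

  H_2: rank ker ∂_2 − rank ∂_3 = (11 − 11) − 0 = 0, and there is no ∂_3, so H_2 = 0.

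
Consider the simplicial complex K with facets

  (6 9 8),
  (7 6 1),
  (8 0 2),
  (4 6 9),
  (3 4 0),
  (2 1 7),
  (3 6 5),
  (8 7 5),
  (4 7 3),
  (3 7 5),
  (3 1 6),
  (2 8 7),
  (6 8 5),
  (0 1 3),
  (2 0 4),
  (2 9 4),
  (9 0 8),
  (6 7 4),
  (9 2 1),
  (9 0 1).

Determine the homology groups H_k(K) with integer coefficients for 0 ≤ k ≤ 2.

Take the total order 0 < 1 < 2 < 3 < 4 < 5 < 6 < 7 < 8 < 9 on the vertex set. Then K (dimension 2) consists of the simplices:

  0-simplices (10): [0], [1], [2], [3], [4], [5], [6], [7], [8], [9]
  1-simplices (30): (30 of them)
  2-simplices (20): (20 of them)

giving chain groups C_0 ≅ Z^10, C_1 ≅ Z^30, C_2 ≅ Z^20.

The boundary map ∂_1: C_1 → C_0 sends each edge [p,q] (with p < q) to q − p. For instance
  ∂[6,7] = [7] − [6].
This gives a 10×30 integer matrix of rank 9; reducing to Smith normal form yields diagonal entries (1,1,1,1,1,1,1,1,1).

The boundary map ∂_2: C_2 → C_1 maps a triangle to the signed sum of its edges. For instance
  ∂[1,3,6] = [3,6] − [1,6] + [1,3],
  ∂[0,2,8] = [2,8] − [0,8] + [0,2].
The 30×20 boundary matrix has rank 20 and Smith normal form diag(1,1,1,1,1,1,1,1,1,1,1,1,1,1,1,1,1,1,1,2).

Computing H_k = (kernel of ∂_k) / (image of ∂_{k+1}):

  H_0: rank C_0 − rank ∂_1 = 10 − 9 = 1, and the invariant factors of ∂_1 are all 1, so H_0 ≅ Z.
  H_1: rank ker ∂_1 − rank ∂_2 = (30 − 9) − 20 = 1, and ∂_2 has invariant factor 2 > 1, so H_1 ≅ Z ⊕ Z/2Z.
  H_2: rank ker ∂_2 − rank ∂_3 = (20 − 20) − 0 = 0, and there is no ∂_3, so H_2 ≅ 0.

H_0 ≅ Z,  H_1 ≅ Z ⊕ Z/2Z,  H_2 = 0.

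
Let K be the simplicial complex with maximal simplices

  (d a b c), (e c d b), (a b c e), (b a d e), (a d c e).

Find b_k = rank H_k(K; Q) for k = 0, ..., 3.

b_0 = 1, b_1 = 0, b_2 = 0, b_3 = 1.

Fix the vertex order a < b < c < d < e and write every simplex with vertices in increasing order. Then dim K = 3 and the simplices of K are:

  0-simplices (5): a, b, c, d, e
  1-simplices (10): ab, ac, ad, ae, bc, bd, be, cd, ce, de
  2-simplices (10): abc, abd, abe, acd, ace, ade, bcd, bce, bde, cde
  3-simplices (5): abcd, abce, abde, acde, bcde

giving chain groups C_0 ≅ Z^5, C_1 ≅ Z^10, C_2 ≅ Z^10, C_3 ≅ Z^5.

∂_1: C_1 → C_0 is given by ∂[p,q] = [q] − [p]. For instance
  ∂ce = e − c.
The 5×10 boundary matrix has rank 4 and Smith normal form diag(1,1,1,1).

∂_2: C_2 → C_1 acts by ∂[p,q,r] = [q,r] − [p,r] + [p,q]. For instance
  ∂abd = bd − ad + ab,
  ∂acd = cd − ad + ac.
As a 10×10 matrix over Z this has rank 6, with invariant factors (1,1,1,1,1,1).

∂_3: C_3 → C_2 sends each 3-simplex σ to the alternating sum Σ_i (−1)^i (σ with its i-th vertex removed). For instance
  ∂bcde = cde − bde + bce − bcd,
  ∂abcd = bcd − acd + abd − abc.
The resulting 10×5 matrix has rank 4, and its Smith normal form has invariant factors (1,1,1,1).

Reading off H_k = ker ∂_k / im ∂_{k+1}:

  H_0: rank C_0 − rank ∂_1 = 5 − 4 = 1, and the invariant factors of ∂_1 are all 1, so H_0 ≅ Z.
  H_1: rank ker ∂_1 − rank ∂_2 = (10 − 4) − 6 = 0, and the invariant factors of ∂_2 are all 1, so H_1 ≅ 0.
  H_2: rank ker ∂_2 − rank ∂_3 = (10 − 6) − 4 = 0, and the invariant factors of ∂_3 are all 1, so H_2 ≅ 0.
  H_3: rank ker ∂_3 − rank ∂_4 = (5 − 4) − 0 = 1, and there is no ∂_4, so H_3 ≅ Z.

Hence the Betti numbers are b_0 = 1, b_1 = 0, b_2 = 0, b_3 = 1.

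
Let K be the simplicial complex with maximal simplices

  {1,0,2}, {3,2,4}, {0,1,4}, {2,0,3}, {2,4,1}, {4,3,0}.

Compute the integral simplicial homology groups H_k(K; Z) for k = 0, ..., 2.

We work with the vertex ordering 0 < 1 < 2 < 3 < 4. The simplices of K, each written with vertices in increasing order, are:

  0-simplices (5): [0], [1], [2], [3], [4]
  1-simplices (9): [0,1], [0,2], [0,3], [0,4], [1,2], [1,4], [2,3], [2,4], [3,4]
  2-simplices (6): [0,1,2], [0,1,4], [0,2,3], [0,3,4], [1,2,4], [2,3,4]

giving chain groups C_0 ≅ Z^5, C_1 ≅ Z^9, C_2 ≅ Z^6.

Boundary ∂_1: C_1 → C_0 sends each edge [p,q] (with p < q) to q − p. For instance
  ∂[0,4] = [4] − [0].
The resulting 5×9 matrix has rank 4, and its Smith normal form has invariant factors (1,1,1,1).

∂_2: C_2 → C_1 sends each 2-simplex [p,q,r] to [q,r] − [p,r] + [p,q]. For instance
  ∂[1,2,4] = [2,4] − [1,4] + [1,2],
  ∂[0,2,3] = [2,3] − [0,3] + [0,2].
The resulting 9×6 matrix has rank 5, and its Smith normal form has invariant factors (1,1,1,1,1).

Computing H_k = (kernel of ∂_k) / (image of ∂_{k+1}):

  H_0: rank C_0 − rank ∂_1 = 5 − 4 = 1, and the invariant factors of ∂_1 are all 1, so H_0 = Z.
  H_1: rank ker ∂_1 − rank ∂_2 = (9 − 4) − 5 = 0, and the invariant factors of ∂_2 are all 1, so H_1 = 0.
  H_2: rank ker ∂_2 − rank ∂_3 = (6 − 5) − 0 = 1, and there is no ∂_3, so H_2 = Z.

As a check, the Euler characteristic is 5 − 9 + 6 = 2, which agrees with 1 − 0 + 1 = 2.

H_0 = Z,  H_1 = 0,  H_2 = Z.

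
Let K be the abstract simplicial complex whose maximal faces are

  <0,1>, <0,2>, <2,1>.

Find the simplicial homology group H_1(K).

Take the total order 0 < 1 < 2 on the vertex set. Then K (dimension 1) consists of the simplices:

  0-simplices (3): [0], [1], [2]
  1-simplices (3): [0,1], [0,2], [1,2]

Hence C_0 ≅ Z^3, C_1 ≅ Z^3.

∂_1: C_1 → C_0 maps an edge to its endpoints' difference, ∂[p,q] = q − p. For instance
  ∂[0,2] = [2] − [0].
As a 3×3 matrix over Z this has rank 2, with invariant factors (1,1).

Now H_k = ker ∂_k / im ∂_{k+1}, so:

  H_1: rank ker ∂_1 − rank ∂_2 = (3 − 2) − 0 = 1, and there is no ∂_2, so H_1 = Z.

(K is a triangulation of the circle S^1.)

H_1 = Z.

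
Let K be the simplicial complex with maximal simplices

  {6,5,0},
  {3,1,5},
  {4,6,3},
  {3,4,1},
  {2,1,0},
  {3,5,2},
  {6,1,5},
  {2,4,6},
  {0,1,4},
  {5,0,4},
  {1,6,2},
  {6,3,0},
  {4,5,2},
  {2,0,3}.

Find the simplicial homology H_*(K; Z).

H_0 ≅ Z,  H_1 ≅ Z^2,  H_2 ≅ Z.

K has 7 vertices, 21 edges, 14 triangles.
rank ∂_0 = 0, rank ∂_1 = 6 ⇒ b_0 = 7 − 0 − 6 = 1; all invariant factors of ∂_1 are 1 so no torsion. So H_0 ≅ Z.
rank ∂_1 = 6, rank ∂_2 = 13 ⇒ b_1 = 21 − 6 − 13 = 2; all invariant factors of ∂_2 are 1 so no torsion. So H_1 ≅ Z^2.
rank ∂_2 = 13, rank ∂_3 = 0 ⇒ b_2 = 14 − 13 − 0 = 1. So H_2 ≅ Z.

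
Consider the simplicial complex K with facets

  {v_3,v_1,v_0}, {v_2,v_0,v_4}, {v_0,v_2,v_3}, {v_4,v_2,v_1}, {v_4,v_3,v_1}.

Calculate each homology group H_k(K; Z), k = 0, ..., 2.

Take the total order v_0 < v_1 < v_2 < v_3 < v_4 on the vertex set. Then K (dimension 2) consists of the simplices:

  0-simplices (5): [v_0], [v_1], [v_2], [v_3], [v_4]
  1-simplices (10): [v_0,v_1], [v_0,v_2], [v_0,v_3], [v_0,v_4], [v_1,v_2], [v_1,v_3], [v_1,v_4], [v_2,v_3], [v_2,v_4], [v_3,v_4]
  2-simplices (5): [v_0,v_1,v_3], [v_0,v_2,v_3], [v_0,v_2,v_4], [v_1,v_2,v_4], [v_1,v_3,v_4]

Hence C_0 ≅ Z^5, C_1 ≅ Z^10, C_2 ≅ Z^5.

Boundary ∂_1: C_1 → C_0 sends each edge [p,q] (with p < q) to q − p.
The 5×10 boundary matrix has rank 4 and Smith normal form diag(1,1,1,1).

∂_2: C_2 → C_1 acts by ∂[p,q,r] = [q,r] − [p,r] + [p,q]. For instance
  ∂[v_0,v_2,v_4] = [v_2,v_4] − [v_0,v_4] + [v_0,v_2],
  ∂[v_0,v_2,v_3] = [v_2,v_3] − [v_0,v_3] + [v_0,v_2].
This gives a 10×5 integer matrix of rank 5; reducing to Smith normal form yields diagonal entries (1,1,1,1,1).

Now H_k = ker ∂_k / im ∂_{k+1}, so:

  H_0: rank C_0 − rank ∂_1 = 5 − 4 = 1, and the invariant factors of ∂_1 are all 1, so H_0 = Z.
  H_1: rank ker ∂_1 − rank ∂_2 = (10 − 4) − 5 = 1, and the invariant factors of ∂_2 are all 1, so H_1 = Z.
  H_2: rank ker ∂_2 − rank ∂_3 = (5 − 5) − 0 = 0, and there is no ∂_3, so H_2 = 0.

H_0 ≅ Z,  H_1 ≅ Z,  H_2 = 0.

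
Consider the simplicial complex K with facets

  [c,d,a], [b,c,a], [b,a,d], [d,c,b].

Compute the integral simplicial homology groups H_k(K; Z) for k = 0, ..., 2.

Order the vertices as a < b < c < d. Listing each simplex with vertices in this order, K has dimension 2 with simplices:

  0-simplices (4): a, b, c, d
  1-simplices (6): ab, ac, ad, bc, bd, cd
  2-simplices (4): abc, abd, acd, bcd

Hence C_0 ≅ Z^4, C_1 ≅ Z^6, C_2 ≅ Z^4.

Boundary ∂_1: C_1 → C_0 is given by ∂[p,q] = [q] − [p]. For instance
  ∂bd = d − b.
As a 4×6 matrix over Z this has rank 3, with invariant factors (1,1,1).

Boundary ∂_2: C_2 → C_1 maps a triangle to the signed sum of its edges. For instance
  ∂abd = bd − ad + ab,
  ∂abc = bc − ac + ab.
The resulting 6×4 matrix has rank 3, and its Smith normal form has invariant factors (1,1,1).

Reading off H_k = ker ∂_k / im ∂_{k+1}:

  H_0: rank C_0 − rank ∂_1 = 4 − 3 = 1, and the invariant factors of ∂_1 are all 1, so H_0 = Z.
  H_1: rank ker ∂_1 − rank ∂_2 = (6 − 3) − 3 = 0, and the invariant factors of ∂_2 are all 1, so H_1 = 0.
  H_2: rank ker ∂_2 − rank ∂_3 = (4 − 3) − 0 = 1, and there is no ∂_3, so H_2 = Z.

H_0 ≅ Z,  H_1 = 0,  H_2 ≅ Z.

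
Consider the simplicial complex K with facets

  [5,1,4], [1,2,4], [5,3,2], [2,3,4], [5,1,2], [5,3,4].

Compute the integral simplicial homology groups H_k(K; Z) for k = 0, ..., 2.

Take the total order 1 < 2 < 3 < 4 < 5 on the vertex set. Then K (dimension 2) consists of the simplices:

  0-simplices (5): [1], [2], [3], [4], [5]
  1-simplices (9): [1,2], [1,4], [1,5], [2,3], [2,4], [2,5], [3,4], [3,5], [4,5]
  2-simplices (6): [1,2,4], [1,2,5], [1,4,5], [2,3,4], [2,3,5], [3,4,5]

so the chain groups are C_0 ≅ Z^5, C_1 ≅ Z^9, C_2 ≅ Z^6.

The boundary map ∂_1: C_1 → C_0 is given by ∂[p,q] = [q] − [p].
As a 5×9 matrix over Z this has rank 4, with invariant factors (1,1,1,1).

The boundary map ∂_2: C_2 → C_1 acts by ∂[p,q,r] = [q,r] − [p,r] + [p,q]. For instance
  ∂[1,4,5] = [4,5] − [1,5] + [1,4],
  ∂[2,3,4] = [3,4] − [2,4] + [2,3].
The resulting 9×6 matrix has rank 5, and its Smith normal form has invariant factors (1,1,1,1,1).

Now H_k = ker ∂_k / im ∂_{k+1}, so:

  H_0: rank C_0 − rank ∂_1 = 5 − 4 = 1, and the invariant factors of ∂_1 are all 1, so H_0 ≅ Z.
  H_1: rank ker ∂_1 − rank ∂_2 = (9 − 4) − 5 = 0, and the invariant factors of ∂_2 are all 1, so H_1 ≅ 0.
  H_2: rank ker ∂_2 − rank ∂_3 = (6 − 5) − 0 = 1, and there is no ∂_3, so H_2 ≅ Z.

H_0 ≅ Z,  H_1 = 0,  H_2 ≅ Z.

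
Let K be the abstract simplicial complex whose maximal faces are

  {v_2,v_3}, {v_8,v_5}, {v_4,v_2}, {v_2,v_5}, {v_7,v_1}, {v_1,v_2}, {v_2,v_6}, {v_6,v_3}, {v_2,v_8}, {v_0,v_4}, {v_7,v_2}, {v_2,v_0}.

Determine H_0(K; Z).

H_0 = Z.

Take the total order v_0 < v_1 < v_2 < v_3 < v_4 < v_5 < v_6 < v_7 < v_8 on the vertex set. Then K (dimension 1) consists of the simplices:

  0-simplices (9): [v_0], [v_1], [v_2], [v_3], [v_4], [v_5], [v_6], [v_7], [v_8]
  1-simplices (12): [v_0,v_2], [v_0,v_4], [v_1,v_2], [v_1,v_7], [v_2,v_3], [v_2,v_4], [v_2,v_5], [v_2,v_6], [v_2,v_7], [v_2,v_8], [v_3,v_6], [v_5,v_8]

so the chain groups are C_0 ≅ Z^9, C_1 ≅ Z^12.

Boundary ∂_1: C_1 → C_0 maps an edge to its endpoints' difference, ∂[p,q] = q − p. For instance
  ∂[v_2,v_8] = [v_8] − [v_2].
As a 9×12 matrix over Z this has rank 8, with invariant factors (1,1,1,1,1,1,1,1).

Computing H_k = (kernel of ∂_k) / (image of ∂_{k+1}):

  H_0: rank C_0 − rank ∂_1 = 9 − 8 = 1, and the invariant factors of ∂_1 are all 1, so H_0 = Z.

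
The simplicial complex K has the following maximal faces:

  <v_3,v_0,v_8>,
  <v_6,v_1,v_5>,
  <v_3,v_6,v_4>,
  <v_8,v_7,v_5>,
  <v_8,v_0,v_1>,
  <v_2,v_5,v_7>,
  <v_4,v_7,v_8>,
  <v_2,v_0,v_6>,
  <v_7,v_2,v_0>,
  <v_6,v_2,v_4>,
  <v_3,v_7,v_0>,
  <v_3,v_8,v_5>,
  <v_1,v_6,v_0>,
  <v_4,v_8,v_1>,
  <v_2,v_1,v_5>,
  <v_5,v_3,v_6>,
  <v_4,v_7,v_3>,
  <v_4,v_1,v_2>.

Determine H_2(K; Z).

H_2 ≅ 0.

Take the total order v_0 < v_1 < v_2 < v_3 < v_4 < v_5 < v_6 < v_7 < v_8 on the vertex set. Then K (dimension 2) consists of the simplices:

  0-simplices (9): [v_0], [v_1], [v_2], [v_3], [v_4], [v_5], [v_6], [v_7], [v_8]
  1-simplices (27): (27 of them)
  2-simplices (18): (18 of them)

giving chain groups C_0 ≅ Z^9, C_1 ≅ Z^27, C_2 ≅ Z^18.

The boundary map ∂_1: C_1 → C_0 maps an edge to its endpoints' difference, ∂[p,q] = q − p. For instance
  ∂[v_0,v_8] = [v_8] − [v_0].
As a 9×27 matrix over Z this has rank 8, with invariant factors (1,1,1,1,1,1,1,1).

The boundary map ∂_2: C_2 → C_1 sends each 2-simplex [p,q,r] to [q,r] − [p,r] + [p,q]. For instance
  ∂[v_3,v_5,v_6] = [v_5,v_6] − [v_3,v_6] + [v_3,v_5],
  ∂[v_2,v_5,v_7] = [v_5,v_7] − [v_2,v_7] + [v_2,v_5].
The 27×18 boundary matrix has rank 18 and Smith normal form diag(1,1,1,1,1,1,1,1,1,1,1,1,1,1,1,1,1,2).

From H_k ≅ ker(∂_k) / im(∂_{k+1}) we obtain:

  H_2: rank ker ∂_2 − rank ∂_3 = (18 − 18) − 0 = 0, and there is no ∂_3, so H_2 ≅ 0.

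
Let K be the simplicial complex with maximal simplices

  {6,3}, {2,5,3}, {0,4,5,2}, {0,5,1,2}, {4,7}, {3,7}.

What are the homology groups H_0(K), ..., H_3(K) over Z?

Fix the vertex order 0 < 1 < 2 < 3 < 4 < 5 < 6 < 7 and write every simplex with vertices in increasing order. Then dim K = 3 and the simplices of K are:

  0-simplices (8): [0], [1], [2], [3], [4], [5], [6], [7]
  1-simplices (14): [0,1], [0,2], [0,4], [0,5], [1,2], [1,5], [2,3], [2,4], [2,5], [3,5], [3,6], [3,7], [4,5], [4,7]
  2-simplices (8): [0,1,2], [0,1,5], [0,2,4], [0,2,5], [0,4,5], [1,2,5], [2,3,5], [2,4,5]
  3-simplices (2): [0,1,2,5], [0,2,4,5]

Hence C_0 ≅ Z^8, C_1 ≅ Z^14, C_2 ≅ Z^8, C_3 ≅ Z^2.

Boundary ∂_1: C_1 → C_0 sends each edge [p,q] (with p < q) to q − p. For instance
  ∂[1,5] = [5] − [1].
This gives a 8×14 integer matrix of rank 7; reducing to Smith normal form yields diagonal entries (1,1,1,1,1,1,1).

The boundary map ∂_2: C_2 → C_1 acts by ∂[p,q,r] = [q,r] − [p,r] + [p,q]. For instance
  ∂[0,1,2] = [1,2] − [0,2] + [0,1],
  ∂[2,4,5] = [4,5] − [2,5] + [2,4].
The resulting 14×8 matrix has rank 6, and its Smith normal form has invariant factors (1,1,1,1,1,1).

Boundary ∂_3: C_3 → C_2 sends each 3-simplex σ to the alternating sum Σ_i (−1)^i (σ with its i-th vertex removed). For instance
  ∂[0,1,2,5] = [1,2,5] − [0,2,5] + [0,1,5] − [0,1,2],
  ∂[0,2,4,5] = [2,4,5] − [0,4,5] + [0,2,5] − [0,2,4].
As a 8×2 matrix over Z this has rank 2, with invariant factors (1,1).

From H_k ≅ ker(∂_k) / im(∂_{k+1}) we obtain:

  H_0: rank C_0 − rank ∂_1 = 8 − 7 = 1, and the invariant factors of ∂_1 are all 1, so H_0 ≅ Z.
  H_1: rank ker ∂_1 − rank ∂_2 = (14 − 7) − 6 = 1, and the invariant factors of ∂_2 are all 1, so H_1 ≅ Z.
  H_2: rank ker ∂_2 − rank ∂_3 = (8 − 6) − 2 = 0, and the invariant factors of ∂_3 are all 1, so H_2 ≅ 0.
  H_3: rank ker ∂_3 − rank ∂_4 = (2 − 2) − 0 = 0, and there is no ∂_4, so H_3 ≅ 0.

H_0 = Z,  H_1 = Z,  H_2 = 0,  H_3 = 0.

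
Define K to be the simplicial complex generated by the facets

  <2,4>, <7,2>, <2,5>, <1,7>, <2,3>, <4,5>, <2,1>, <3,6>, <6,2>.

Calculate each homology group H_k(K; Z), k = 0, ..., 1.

H_0 = Z,  H_1 = Z^3.

Take the total order 1 < 2 < 3 < 4 < 5 < 6 < 7 on the vertex set. Then K (dimension 1) consists of the simplices:

  0-simplices (7): [1], [2], [3], [4], [5], [6], [7]
  1-simplices (9): [1,2], [1,7], [2,3], [2,4], [2,5], [2,6], [2,7], [3,6], [4,5]

giving chain groups C_0 ≅ Z^7, C_1 ≅ Z^9.

Boundary ∂_1: C_1 → C_0 is given by ∂[p,q] = [q] − [p]. For instance
  ∂[2,4] = [4] − [2].
This gives a 7×9 integer matrix of rank 6; reducing to Smith normal form yields diagonal entries (1,1,1,1,1,1).

Now H_k = ker ∂_k / im ∂_{k+1}, so:

  H_0: rank C_0 − rank ∂_1 = 7 − 6 = 1, and the invariant factors of ∂_1 are all 1, so H_0 ≅ Z.
  H_1: rank ker ∂_1 − rank ∂_2 = (9 − 6) − 0 = 3, and there is no ∂_2, so H_1 ≅ Z^3.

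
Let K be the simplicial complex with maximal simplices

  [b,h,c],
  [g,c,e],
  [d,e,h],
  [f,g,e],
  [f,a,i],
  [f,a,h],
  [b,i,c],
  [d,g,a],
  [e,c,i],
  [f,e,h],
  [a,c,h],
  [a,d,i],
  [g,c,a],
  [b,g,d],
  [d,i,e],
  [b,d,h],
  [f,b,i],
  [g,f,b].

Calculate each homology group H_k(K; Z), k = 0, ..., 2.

Order the vertices as a < b < c < d < e < f < g < h < i. Listing each simplex with vertices in this order, K has dimension 2 with simplices:

  0-simplices (9): a, b, c, d, e, f, g, h, i
  1-simplices (27): ac, ad, af, ag, ah, ai, bc, bd, bf, bg, bh, bi, ce, cg, ch, ci, de, dg, dh, di, ef, eg, eh, ei, fg, fh, fi
  2-simplices (18): acg, ach, adg, adi, afh, afi, bch, bci, bdg, bdh, bfg, bfi, ceg, cei, deh, dei, efg, efh

so the chain groups are C_0 ≅ Z^9, C_1 ≅ Z^27, C_2 ≅ Z^18.

The boundary map ∂_1: C_1 → C_0 maps an edge to its endpoints' difference, ∂[p,q] = q − p. For instance
  ∂fg = g − f.
This gives a 9×27 integer matrix of rank 8; reducing to Smith normal form yields diagonal entries (1,1,1,1,1,1,1,1).

Boundary ∂_2: C_2 → C_1 acts by ∂[p,q,r] = [q,r] − [p,r] + [p,q]. For instance
  ∂adi = di − ai + ad,
  ∂cei = ei − ci + ce.
This gives a 27×18 integer matrix of rank 17; reducing to Smith normal form yields diagonal entries (1,1,1,1,1,1,1,1,1,1,1,1,1,1,1,1,1).

Computing H_k = (kernel of ∂_k) / (image of ∂_{k+1}):

  H_0: rank C_0 − rank ∂_1 = 9 − 8 = 1, and the invariant factors of ∂_1 are all 1, so H_0 = Z.
  H_1: rank ker ∂_1 − rank ∂_2 = (27 − 8) − 17 = 2, and the invariant factors of ∂_2 are all 1, so H_1 = Z^2.
  H_2: rank ker ∂_2 − rank ∂_3 = (18 − 17) − 0 = 1, and there is no ∂_3, so H_2 = Z.

As a check, the Euler characteristic is 9 − 27 + 18 = 0, which agrees with 1 − 2 + 1 = 0.

H_0 ≅ Z,  H_1 ≅ Z^2,  H_2 ≅ Z.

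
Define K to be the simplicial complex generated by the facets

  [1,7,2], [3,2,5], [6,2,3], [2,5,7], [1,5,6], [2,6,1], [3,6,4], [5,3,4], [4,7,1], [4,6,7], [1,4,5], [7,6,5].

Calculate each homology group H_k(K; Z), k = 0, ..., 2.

Take the total order 1 < 2 < 3 < 4 < 5 < 6 < 7 on the vertex set. Then K (dimension 2) consists of the simplices:

  0-simplices (7): [1], [2], [3], [4], [5], [6], [7]
  1-simplices (18): [1,2], [1,4], [1,5], [1,6], [1,7], [2,3], [2,5], [2,6], [2,7], [3,4], [3,5], [3,6], [4,5], [4,6], [4,7], [5,6], [5,7], [6,7]
  2-simplices (12): [1,2,6], [1,2,7], [1,4,5], [1,4,7], [1,5,6], [2,3,5], [2,3,6], [2,5,7], [3,4,5], [3,4,6], [4,6,7], [5,6,7]

Hence C_0 ≅ Z^7, C_1 ≅ Z^18, C_2 ≅ Z^12.

The boundary map ∂_1: C_1 → C_0 sends each edge [p,q] (with p < q) to q − p. For instance
  ∂[3,4] = [4] − [3].
The 7×18 boundary matrix has rank 6 and Smith normal form diag(1,1,1,1,1,1).

The boundary map ∂_2: C_2 → C_1 sends each 2-simplex [p,q,r] to [q,r] − [p,r] + [p,q]. For instance
  ∂[3,4,5] = [4,5] − [3,5] + [3,4],
  ∂[1,2,6] = [2,6] − [1,6] + [1,2].
As a 18×12 matrix over Z this has rank 12, with invariant factors (1,1,1,1,1,1,1,1,1,1,1,2).

Reading off H_k = ker ∂_k / im ∂_{k+1}:

  H_0: rank C_0 − rank ∂_1 = 7 − 6 = 1, and the invariant factors of ∂_1 are all 1, so H_0 ≅ Z.
  H_1: rank ker ∂_1 − rank ∂_2 = (18 − 6) − 12 = 0, and ∂_2 has invariant factor 2 > 1, so H_1 ≅ Z/2.
  H_2: rank ker ∂_2 − rank ∂_3 = (12 − 12) − 0 = 0, and there is no ∂_3, so H_2 ≅ 0.

H_0 = Z,  H_1 = Z/2,  H_2 = 0.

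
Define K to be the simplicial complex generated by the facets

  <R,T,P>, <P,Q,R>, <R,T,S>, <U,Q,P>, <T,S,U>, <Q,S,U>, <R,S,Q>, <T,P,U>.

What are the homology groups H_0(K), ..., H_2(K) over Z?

K has 6 vertices, 12 edges, 8 triangles.
rank ∂_0 = 0, rank ∂_1 = 5 ⇒ b_0 = 6 − 0 − 5 = 1; all invariant factors of ∂_1 are 1 so no torsion. So H_0 ≅ Z.
rank ∂_1 = 5, rank ∂_2 = 7 ⇒ b_1 = 12 − 5 − 7 = 0; all invariant factors of ∂_2 are 1 so no torsion. So H_1 ≅ 0.
rank ∂_2 = 7, rank ∂_3 = 0 ⇒ b_2 = 8 − 7 − 0 = 1. So H_2 ≅ Z.

H_0 = Z,  H_1 = 0,  H_2 = Z.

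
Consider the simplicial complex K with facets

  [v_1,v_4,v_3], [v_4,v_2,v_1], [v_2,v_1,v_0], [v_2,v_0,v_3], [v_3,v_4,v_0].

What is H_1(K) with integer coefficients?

Fix the vertex order v_0 < v_1 < v_2 < v_3 < v_4 and write every simplex with vertices in increasing order. Then dim K = 2 and the simplices of K are:

  0-simplices (5): [v_0], [v_1], [v_2], [v_3], [v_4]
  1-simplices (10): [v_0,v_1], [v_0,v_2], [v_0,v_3], [v_0,v_4], [v_1,v_2], [v_1,v_3], [v_1,v_4], [v_2,v_3], [v_2,v_4], [v_3,v_4]
  2-simplices (5): [v_0,v_1,v_2], [v_0,v_2,v_3], [v_0,v_3,v_4], [v_1,v_2,v_4], [v_1,v_3,v_4]

Hence C_0 ≅ Z^5, C_1 ≅ Z^10, C_2 ≅ Z^5.

∂_1: C_1 → C_0 sends each edge [p,q] (with p < q) to q − p. For instance
  ∂[v_1,v_2] = [v_2] − [v_1].
This gives a 5×10 integer matrix of rank 4; reducing to Smith normal form yields diagonal entries (1,1,1,1).

∂_2: C_2 → C_1 acts by ∂[p,q,r] = [q,r] − [p,r] + [p,q]. For instance
  ∂[v_0,v_1,v_2] = [v_1,v_2] − [v_0,v_2] + [v_0,v_1],
  ∂[v_1,v_3,v_4] = [v_3,v_4] − [v_1,v_4] + [v_1,v_3].
The 10×5 boundary matrix has rank 5 and Smith normal form diag(1,1,1,1,1).

From H_k ≅ ker(∂_k) / im(∂_{k+1}) we obtain:

  H_1: rank ker ∂_1 − rank ∂_2 = (10 − 4) − 5 = 1, and the invariant factors of ∂_2 are all 1, so H_1 = Z.

H_1 = Z.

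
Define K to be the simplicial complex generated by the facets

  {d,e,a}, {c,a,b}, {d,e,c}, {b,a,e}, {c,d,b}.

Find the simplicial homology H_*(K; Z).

Take the total order a < b < c < d < e on the vertex set. Then K (dimension 2) consists of the simplices:

  0-simplices (5): a, b, c, d, e
  1-simplices (10): ab, ac, ad, ae, bc, bd, be, cd, ce, de
  2-simplices (5): abc, abe, ade, bcd, cde

giving chain groups C_0 ≅ Z^5, C_1 ≅ Z^10, C_2 ≅ Z^5.

Boundary ∂_1: C_1 → C_0 sends each edge [p,q] (with p < q) to q − p.
The resulting 5×10 matrix has rank 4, and its Smith normal form has invariant factors (1,1,1,1).

∂_2: C_2 → C_1 maps a triangle to the signed sum of its edges. For instance
  ∂abe = be − ae + ab,
  ∂abc = bc − ac + ab.
As a 10×5 matrix over Z this has rank 5, with invariant factors (1,1,1,1,1).

Computing H_k = (kernel of ∂_k) / (image of ∂_{k+1}):

  H_0: rank C_0 − rank ∂_1 = 5 − 4 = 1, and the invariant factors of ∂_1 are all 1, so H_0 ≅ Z.
  H_1: rank ker ∂_1 − rank ∂_2 = (10 − 4) − 5 = 1, and the invariant factors of ∂_2 are all 1, so H_1 ≅ Z.
  H_2: rank ker ∂_2 − rank ∂_3 = (5 − 5) − 0 = 0, and there is no ∂_3, so H_2 ≅ 0.

(K is a triangulation of the Möbius band.)

H_0 = Z,  H_1 = Z,  H_2 = 0.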